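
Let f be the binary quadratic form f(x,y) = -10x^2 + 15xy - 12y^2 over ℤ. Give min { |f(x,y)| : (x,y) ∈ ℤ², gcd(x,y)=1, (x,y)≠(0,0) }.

translate: b→5 (≡-15 mod 20), so (10,-15,12)→(10,5,7)
flip: (10,5,7)→(7,-5,10)
reduced (well bottom): (7,-5,10) with a≤c, −a<b≤a
well minimum |f| = |-7| = 7 (negative-definite)

7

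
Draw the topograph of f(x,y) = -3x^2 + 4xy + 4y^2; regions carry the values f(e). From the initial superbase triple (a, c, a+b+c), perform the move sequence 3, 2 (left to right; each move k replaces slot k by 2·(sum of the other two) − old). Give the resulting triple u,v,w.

start (-3,4,5) = (f(1,0),f(0,1),f(1,1))
replace slot 3: 2·((-3)+4) − 5 = -3 → (-3,4,-3)
replace slot 2: 2·((-3)+(-3)) − 4 = -16 → (-3,-16,-3)

-3,-16,-3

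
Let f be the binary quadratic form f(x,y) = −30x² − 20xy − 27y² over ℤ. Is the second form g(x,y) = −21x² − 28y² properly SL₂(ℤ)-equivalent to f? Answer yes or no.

D₁ = -2840, D₂ = -2352
discriminants differ ⇒ not SL₂(ℤ)-equivalent

no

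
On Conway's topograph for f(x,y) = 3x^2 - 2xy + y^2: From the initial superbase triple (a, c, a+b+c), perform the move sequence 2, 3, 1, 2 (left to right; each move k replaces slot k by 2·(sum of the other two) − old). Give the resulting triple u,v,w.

start (3,1,2) = (f(1,0),f(0,1),f(1,1))
replace slot 2: 2·(3+2) − 1 = 9 → (3,9,2)
replace slot 3: 2·(3+9) − 2 = 22 → (3,9,22)
replace slot 1: 2·(9+22) − 3 = 59 → (59,9,22)
replace slot 2: 2·(59+22) − 9 = 153 → (59,153,22)

59,153,22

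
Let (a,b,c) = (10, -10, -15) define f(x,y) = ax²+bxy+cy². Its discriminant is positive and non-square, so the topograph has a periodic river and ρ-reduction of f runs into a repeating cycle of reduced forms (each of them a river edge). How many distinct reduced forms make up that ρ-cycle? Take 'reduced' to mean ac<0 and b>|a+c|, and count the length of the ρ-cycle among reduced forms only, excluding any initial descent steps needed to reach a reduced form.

D = 700, ⌊√D⌋ = 26
descent: ρ → (-15,10,10)  [lands on river]
river: ρ → (10,10,-15)
river: ρ → (-15,20,5)
river: ρ → (5,20,-15)
ρ-cycle length = 4 (tail of 1 descent step not counted)

4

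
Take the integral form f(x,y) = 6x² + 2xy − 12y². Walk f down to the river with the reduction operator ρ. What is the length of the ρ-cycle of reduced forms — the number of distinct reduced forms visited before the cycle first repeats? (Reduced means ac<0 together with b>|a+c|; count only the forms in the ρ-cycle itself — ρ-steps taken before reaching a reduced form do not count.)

D = 292, ⌊√D⌋ = 17
descent: ρ → (-12,-2,6)
descent: ρ → (6,14,-4)  [lands on river]
river: ρ → (-4,10,12)
river: ρ → (12,14,-2)
river: ρ → (-2,14,12)
river: ρ → (12,10,-4)
river: ρ → (-4,14,6)
river: ρ → (6,10,-8)
river: ρ → (-8,6,8)
river: ρ → (8,10,-6)
river: ρ → (-6,14,4)
river: ρ → (4,10,-12)
river: ρ → (-12,14,2)
river: ρ → (2,14,-12)
river: ρ → (-12,10,4)
river: ρ → (4,14,-6)
river: ρ → (-6,10,8)
river: ρ → (8,6,-8)
river: ρ → (-8,10,6)
ρ-cycle length = 18 (tail of 2 descent steps not counted)

18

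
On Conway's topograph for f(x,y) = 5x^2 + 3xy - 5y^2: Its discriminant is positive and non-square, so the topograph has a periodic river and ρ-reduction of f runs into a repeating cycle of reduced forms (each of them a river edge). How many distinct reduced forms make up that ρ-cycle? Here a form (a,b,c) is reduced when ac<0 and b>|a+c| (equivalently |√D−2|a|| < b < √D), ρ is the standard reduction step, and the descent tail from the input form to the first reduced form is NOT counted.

D = 109, ⌊√D⌋ = 10
river: ρ → (-5,7,3)
river: ρ → (3,5,-7)
river: ρ → (-7,9,1)
river: ρ → (1,9,-7)
river: ρ → (-7,5,3)
river: ρ → (3,7,-5)
river: ρ → (-5,3,5)
river: ρ → (5,7,-3)
river: ρ → (-3,5,7)
river: ρ → (7,9,-1)
river: ρ → (-1,9,7)
river: ρ → (7,5,-3)
river: ρ → (-3,7,5)
river: ρ → (5,3,-5)
ρ-cycle length = 14 (tail of 0 descent steps not counted)

14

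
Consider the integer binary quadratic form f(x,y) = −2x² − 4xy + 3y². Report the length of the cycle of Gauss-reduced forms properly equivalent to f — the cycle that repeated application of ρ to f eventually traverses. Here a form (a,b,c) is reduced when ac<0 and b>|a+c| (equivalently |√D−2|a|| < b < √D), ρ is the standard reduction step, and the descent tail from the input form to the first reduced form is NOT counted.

D = 40, ⌊√D⌋ = 6
descent: ρ → (3,4,-2)  [lands on river]
river: ρ → (-2,4,3)
river: ρ → (3,2,-3)
river: ρ → (-3,4,2)
river: ρ → (2,4,-3)
river: ρ → (-3,2,3)
ρ-cycle length = 6 (tail of 1 descent step not counted)

6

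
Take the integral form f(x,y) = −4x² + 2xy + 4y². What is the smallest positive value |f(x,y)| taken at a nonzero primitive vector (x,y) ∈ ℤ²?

river: ρ → (4,6,-2)
river: ρ → (-2,6,4)
river: ρ → (4,2,-4)
river: ρ → (-4,6,2)
river: ρ → (2,6,-4)
river: ρ → (-4,2,4)
closes: descent 0, river 6
min |a| on river = 2

2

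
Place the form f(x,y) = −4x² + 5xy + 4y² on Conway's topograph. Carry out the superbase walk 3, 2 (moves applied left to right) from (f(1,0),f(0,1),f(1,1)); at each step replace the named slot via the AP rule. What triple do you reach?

start (-4,4,5) = (f(1,0),f(0,1),f(1,1))
replace slot 3: 2·((-4)+4) − 5 = -5 → (-4,4,-5)
replace slot 2: 2·((-4)+(-5)) − 4 = -22 → (-4,-22,-5)

-4,-22,-5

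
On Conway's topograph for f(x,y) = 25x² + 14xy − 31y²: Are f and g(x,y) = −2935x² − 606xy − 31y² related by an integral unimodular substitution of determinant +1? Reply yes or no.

D₁ = 3296, D₂ = 3296
river cycle of f (length 12): (-31, 48, 8), (8, 48, -31), (-31, 14, 25), (25, 36, -20), (-20, 44, 17), (17, 24, -40), (-40, 56, 1), (1, 56, -40), (-40, 24, 17), (17, 44, -20), … (2 more)
river cycle of g (length 12): (-31, 48, 8), (8, 48, -31), (-31, 14, 25), (25, 36, -20), (-20, 44, 17), (17, 24, -40), (-40, 56, 1), (1, 56, -40), (-40, 24, 17), (17, 44, -20), … (2 more)
cycles coincide ⇒ equivalent

yes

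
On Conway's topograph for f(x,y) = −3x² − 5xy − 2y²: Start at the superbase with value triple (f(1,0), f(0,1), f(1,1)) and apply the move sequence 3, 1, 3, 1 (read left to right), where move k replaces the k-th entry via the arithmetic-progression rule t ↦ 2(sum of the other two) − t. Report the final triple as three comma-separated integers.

start (-3,-2,-10) = (f(1,0),f(0,1),f(1,1))
replace slot 3: 2·((-3)+(-2)) − (-10) = 0 → (-3,-2,0)
replace slot 1: 2·((-2)+0) − (-3) = -1 → (-1,-2,0)
replace slot 3: 2·((-1)+(-2)) − 0 = -6 → (-1,-2,-6)
replace slot 1: 2·((-2)+(-6)) − (-1) = -15 → (-15,-2,-6)

-15,-2,-6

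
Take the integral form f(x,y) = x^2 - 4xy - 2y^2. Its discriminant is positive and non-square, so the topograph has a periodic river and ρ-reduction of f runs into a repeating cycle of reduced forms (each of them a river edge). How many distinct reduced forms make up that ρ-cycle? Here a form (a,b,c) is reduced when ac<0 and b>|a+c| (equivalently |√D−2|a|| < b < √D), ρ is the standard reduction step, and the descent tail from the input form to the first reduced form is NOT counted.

D = 24, ⌊√D⌋ = 4
descent: ρ → (-2,4,1)  [lands on river]
river: ρ → (1,4,-2)
ρ-cycle length = 2 (tail of 1 descent step not counted)

2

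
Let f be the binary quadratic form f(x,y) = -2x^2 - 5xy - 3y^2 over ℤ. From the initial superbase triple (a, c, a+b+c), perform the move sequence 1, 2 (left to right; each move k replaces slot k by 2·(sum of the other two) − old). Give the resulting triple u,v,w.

start (-2,-3,-10) = (f(1,0),f(0,1),f(1,1))
replace slot 1: 2·((-3)+(-10)) − (-2) = -24 → (-24,-3,-10)
replace slot 2: 2·((-24)+(-10)) − (-3) = -65 → (-24,-65,-10)

-24,-65,-10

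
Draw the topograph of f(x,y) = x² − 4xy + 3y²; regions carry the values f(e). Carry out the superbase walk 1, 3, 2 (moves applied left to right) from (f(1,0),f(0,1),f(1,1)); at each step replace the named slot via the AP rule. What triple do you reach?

start (1,3,0) = (f(1,0),f(0,1),f(1,1))
replace slot 1: 2·(3+0) − 1 = 5 → (5,3,0)
replace slot 3: 2·(5+3) − 0 = 16 → (5,3,16)
replace slot 2: 2·(5+16) − 3 = 39 → (5,39,16)

5,39,16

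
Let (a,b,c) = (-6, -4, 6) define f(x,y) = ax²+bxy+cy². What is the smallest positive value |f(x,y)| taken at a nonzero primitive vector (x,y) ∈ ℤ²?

descent: ρ → (6,4,-6)  [lands on river]
river: ρ → (-6,8,4)
river: ρ → (4,8,-6)
river: ρ → (-6,4,6)
river: ρ → (6,8,-4)
river: ρ → (-4,8,6)
closes: descent 1, river 6
min |a| on river = 4

4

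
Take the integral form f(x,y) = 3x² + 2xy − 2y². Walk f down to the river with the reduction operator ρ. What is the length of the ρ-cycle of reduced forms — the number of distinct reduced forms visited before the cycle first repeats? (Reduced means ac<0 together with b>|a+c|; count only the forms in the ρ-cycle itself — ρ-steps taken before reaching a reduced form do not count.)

D = 28, ⌊√D⌋ = 5
river: ρ → (-2,2,3)
river: ρ → (3,4,-1)
river: ρ → (-1,4,3)
river: ρ → (3,2,-2)
ρ-cycle length = 4 (tail of 0 descent steps not counted)

4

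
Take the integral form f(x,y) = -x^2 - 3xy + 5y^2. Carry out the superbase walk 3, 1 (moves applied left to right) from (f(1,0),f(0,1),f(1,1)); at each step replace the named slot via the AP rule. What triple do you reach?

start (-1,5,1) = (f(1,0),f(0,1),f(1,1))
replace slot 3: 2·((-1)+5) − 1 = 7 → (-1,5,7)
replace slot 1: 2·(5+7) − (-1) = 25 → (25,5,7)

25,5,7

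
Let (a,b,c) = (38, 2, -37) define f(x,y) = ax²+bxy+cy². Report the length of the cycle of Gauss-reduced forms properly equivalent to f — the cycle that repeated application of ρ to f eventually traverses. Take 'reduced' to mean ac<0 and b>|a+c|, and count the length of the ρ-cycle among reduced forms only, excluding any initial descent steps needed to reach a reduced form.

D = 5628, ⌊√D⌋ = 75
river: ρ → (-37,72,3)
river: ρ → (3,72,-37)
river: ρ → (-37,2,38)
river: ρ → (38,74,-1)
river: ρ → (-1,74,38)
river: ρ → (38,2,-37)
ρ-cycle length = 6 (tail of 0 descent steps not counted)

6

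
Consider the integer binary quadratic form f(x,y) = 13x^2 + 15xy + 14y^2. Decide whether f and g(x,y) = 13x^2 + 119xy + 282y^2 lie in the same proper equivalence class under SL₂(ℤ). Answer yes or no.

D₁ = -503, D₂ = -503
f: translate: b→-11 (≡15 mod 26), so (13,15,14)→(13,-11,12)
f: flip: (13,-11,12)→(12,11,13)
f: reduced (well bottom): (12,11,13) with a≤c, −a<b≤a
g: translate: b→-11 (≡119 mod 26), so (13,119,282)→(13,-11,12)
g: flip: (13,-11,12)→(12,11,13)
g: reduced (well bottom): (12,11,13) with a≤c, −a<b≤a
reduced forms (12, 11, 13) vs (12, 11, 13) ⇒ equivalent

yes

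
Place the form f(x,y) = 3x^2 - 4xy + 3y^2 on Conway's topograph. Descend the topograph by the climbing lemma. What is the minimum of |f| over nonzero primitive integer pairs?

translate: b→2 (≡-4 mod 6), so (3,-4,3)→(3,2,2)
flip: (3,2,2)→(2,-2,3)
translate: b→2 (≡-2 mod 4), so (2,-2,3)→(2,2,3)
reduced (well bottom): (2,2,3) with a≤c, −a<b≤a
well minimum = a = 2

2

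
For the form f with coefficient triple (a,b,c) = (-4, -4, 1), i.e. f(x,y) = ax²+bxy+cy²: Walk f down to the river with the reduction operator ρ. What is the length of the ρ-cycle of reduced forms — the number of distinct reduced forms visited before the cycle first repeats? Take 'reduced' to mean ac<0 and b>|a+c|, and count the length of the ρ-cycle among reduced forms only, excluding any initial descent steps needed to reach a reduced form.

D = 32, ⌊√D⌋ = 5
descent: ρ → (1,4,-4)  [lands on river]
river: ρ → (-4,4,1)
ρ-cycle length = 2 (tail of 1 descent step not counted)

2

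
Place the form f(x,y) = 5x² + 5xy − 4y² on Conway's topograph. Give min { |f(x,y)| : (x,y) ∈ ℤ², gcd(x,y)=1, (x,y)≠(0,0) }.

river: ρ → (-4,3,6)
river: ρ → (6,9,-1)
river: ρ → (-1,9,6)
river: ρ → (6,3,-4)
river: ρ → (-4,5,5)
river: ρ → (5,5,-4)
closes: descent 0, river 6
min |a| on river = 1

1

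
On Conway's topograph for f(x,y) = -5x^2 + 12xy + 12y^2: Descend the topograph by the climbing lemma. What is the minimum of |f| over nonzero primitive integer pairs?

river: ρ → (12,12,-5)
river: ρ → (-5,18,3)
river: ρ → (3,18,-5)
river: ρ → (-5,12,12)
closes: descent 0, river 4
min |a| on river = 3

3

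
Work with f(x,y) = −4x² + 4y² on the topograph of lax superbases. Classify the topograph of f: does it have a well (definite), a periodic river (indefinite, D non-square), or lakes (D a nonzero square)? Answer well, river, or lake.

D = b²−4ac = 0² − 4·(-4)·4 = 64
D = 8² is a perfect square ⇒ form factors over ℤ ⇒ lakes

lake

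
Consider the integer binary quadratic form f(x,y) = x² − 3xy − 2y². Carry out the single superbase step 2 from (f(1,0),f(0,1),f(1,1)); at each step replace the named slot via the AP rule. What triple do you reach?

start (1,-2,-4) = (f(1,0),f(0,1),f(1,1))
replace slot 2: 2·(1+(-4)) − (-2) = -4 → (1,-4,-4)

1,-4,-4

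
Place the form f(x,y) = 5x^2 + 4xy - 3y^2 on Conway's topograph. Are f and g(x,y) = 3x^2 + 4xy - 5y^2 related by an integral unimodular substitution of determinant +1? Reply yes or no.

D₁ = 76, D₂ = 76
river cycle of f (length 6): (-3, 8, 1), (1, 8, -3), (-3, 4, 5), (5, 6, -2), (-2, 6, 5), (5, 4, -3)
river cycle of g (length 6): (-5, 6, 2), (2, 6, -5), (-5, 4, 3), (3, 8, -1), (-1, 8, 3), (3, 4, -5)
cycles differ ⇒ inequivalent

no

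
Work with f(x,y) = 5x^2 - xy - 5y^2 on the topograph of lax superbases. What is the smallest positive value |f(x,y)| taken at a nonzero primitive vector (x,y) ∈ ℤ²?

descent: ρ → (-5,1,5)  [lands on river]
river: ρ → (5,9,-1)
river: ρ → (-1,9,5)
river: ρ → (5,1,-5)
river: ρ → (-5,9,1)
river: ρ → (1,9,-5)
closes: descent 1, river 6
min |a| on river = 1

1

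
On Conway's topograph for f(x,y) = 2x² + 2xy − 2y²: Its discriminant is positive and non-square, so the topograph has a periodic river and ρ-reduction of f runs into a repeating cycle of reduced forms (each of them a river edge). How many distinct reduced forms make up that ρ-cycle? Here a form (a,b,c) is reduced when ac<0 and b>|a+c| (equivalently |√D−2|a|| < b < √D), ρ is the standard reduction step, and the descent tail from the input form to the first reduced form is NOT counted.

D = 20, ⌊√D⌋ = 4
river: ρ → (-2,2,2)
river: ρ → (2,2,-2)
ρ-cycle length = 2 (tail of 0 descent steps not counted)

2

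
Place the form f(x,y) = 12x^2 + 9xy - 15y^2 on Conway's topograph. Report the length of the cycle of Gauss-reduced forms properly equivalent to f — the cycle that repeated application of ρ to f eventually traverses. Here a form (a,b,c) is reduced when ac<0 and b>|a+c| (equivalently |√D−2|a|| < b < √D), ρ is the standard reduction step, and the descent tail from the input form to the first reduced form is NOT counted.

D = 801, ⌊√D⌋ = 28
river: ρ → (-15,21,6)
river: ρ → (6,27,-3)
river: ρ → (-3,27,6)
river: ρ → (6,21,-15)
river: ρ → (-15,9,12)
river: ρ → (12,15,-12)
river: ρ → (-12,9,15)
river: ρ → (15,21,-6)
river: ρ → (-6,27,3)
river: ρ → (3,27,-6)
river: ρ → (-6,21,15)
river: ρ → (15,9,-12)
river: ρ → (-12,15,12)
river: ρ → (12,9,-15)
ρ-cycle length = 14 (tail of 0 descent steps not counted)

14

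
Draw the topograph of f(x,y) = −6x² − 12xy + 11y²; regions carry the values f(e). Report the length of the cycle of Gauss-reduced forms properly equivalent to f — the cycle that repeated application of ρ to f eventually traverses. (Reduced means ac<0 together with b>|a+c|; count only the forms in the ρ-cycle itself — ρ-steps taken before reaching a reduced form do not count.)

D = 408, ⌊√D⌋ = 20
descent: ρ → (11,12,-6)  [lands on river]
river: ρ → (-6,12,11)
river: ρ → (11,10,-7)
river: ρ → (-7,18,3)
river: ρ → (3,18,-7)
river: ρ → (-7,10,11)
ρ-cycle length = 6 (tail of 1 descent step not counted)

6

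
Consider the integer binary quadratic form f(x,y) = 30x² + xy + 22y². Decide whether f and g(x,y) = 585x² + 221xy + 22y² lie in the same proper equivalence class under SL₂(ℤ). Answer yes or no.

D₁ = -2639, D₂ = -2639
f: flip: (30,1,22)→(22,-1,30)
f: reduced (well bottom): (22,-1,30) with a≤c, −a<b≤a
g: flip: (585,221,22)→(22,-221,585)
g: translate: b→-1 (≡-221 mod 44), so (22,-221,585)→(22,-1,30)
g: reduced (well bottom): (22,-1,30) with a≤c, −a<b≤a
reduced forms (22, -1, 30) vs (22, -1, 30) ⇒ equivalent

yes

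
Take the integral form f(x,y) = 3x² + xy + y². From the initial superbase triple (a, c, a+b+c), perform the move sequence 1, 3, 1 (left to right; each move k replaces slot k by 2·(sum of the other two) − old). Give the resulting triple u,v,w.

start (3,1,5) = (f(1,0),f(0,1),f(1,1))
replace slot 1: 2·(1+5) − 3 = 9 → (9,1,5)
replace slot 3: 2·(9+1) − 5 = 15 → (9,1,15)
replace slot 1: 2·(1+15) − 9 = 23 → (23,1,15)

23,1,15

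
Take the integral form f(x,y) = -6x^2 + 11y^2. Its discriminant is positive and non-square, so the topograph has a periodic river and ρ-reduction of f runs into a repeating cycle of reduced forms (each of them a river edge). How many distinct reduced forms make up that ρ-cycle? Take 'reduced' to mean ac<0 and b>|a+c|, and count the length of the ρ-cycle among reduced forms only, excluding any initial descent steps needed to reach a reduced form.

D = 264, ⌊√D⌋ = 16
descent: ρ → (11,0,-6)
descent: ρ → (-6,12,5)  [lands on river]
river: ρ → (5,8,-10)
river: ρ → (-10,12,3)
river: ρ → (3,12,-10)
river: ρ → (-10,8,5)
river: ρ → (5,12,-6)
ρ-cycle length = 6 (tail of 2 descent steps not counted)

6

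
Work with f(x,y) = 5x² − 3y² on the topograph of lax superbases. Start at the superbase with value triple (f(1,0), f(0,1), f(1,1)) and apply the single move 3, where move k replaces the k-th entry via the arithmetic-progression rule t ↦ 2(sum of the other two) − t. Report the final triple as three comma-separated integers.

start (5,-3,2) = (f(1,0),f(0,1),f(1,1))
replace slot 3: 2·(5+(-3)) − 2 = 2 → (5,-3,2)

5,-3,2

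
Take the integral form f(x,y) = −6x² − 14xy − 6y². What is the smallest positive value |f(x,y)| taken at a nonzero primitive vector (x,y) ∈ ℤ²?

descent: ρ → (-6,2,2)
descent: ρ → (2,6,-2)  [lands on river]
river: ρ → (-2,6,2)
closes: descent 2, river 2
min |a| on river = 2

2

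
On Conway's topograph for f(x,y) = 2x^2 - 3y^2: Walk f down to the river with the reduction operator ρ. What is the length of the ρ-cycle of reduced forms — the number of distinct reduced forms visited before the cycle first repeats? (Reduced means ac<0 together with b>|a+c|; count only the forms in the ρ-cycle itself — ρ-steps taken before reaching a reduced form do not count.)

D = 24, ⌊√D⌋ = 4
descent: ρ → (-3,0,2)
descent: ρ → (2,4,-1)  [lands on river]
river: ρ → (-1,4,2)
ρ-cycle length = 2 (tail of 2 descent steps not counted)

2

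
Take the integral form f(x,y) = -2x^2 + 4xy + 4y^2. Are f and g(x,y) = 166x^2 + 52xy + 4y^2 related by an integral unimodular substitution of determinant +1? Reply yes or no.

D₁ = 48, D₂ = 48
river cycle of f (length 2): (4, 4, -2), (-2, 4, 4)
river cycle of g (length 2): (4, 4, -2), (-2, 4, 4)
cycles coincide ⇒ equivalent

yes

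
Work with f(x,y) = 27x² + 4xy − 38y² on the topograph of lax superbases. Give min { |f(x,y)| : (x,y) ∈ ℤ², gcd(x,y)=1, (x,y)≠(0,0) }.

descent: ρ → (-38,-4,27)
descent: ρ → (27,58,-7)  [lands on river]
river: ρ → (-7,54,43)
river: ρ → (43,32,-18)
river: ρ → (-18,40,35)
river: ρ → (35,30,-23)
river: ρ → (-23,62,3)
river: ρ → (3,64,-2)
river: ρ → (-2,64,3)
river: ρ → (3,62,-23)
river: ρ → (-23,30,35)
river: ρ → (35,40,-18)
river: ρ → (-18,32,43)
river: ρ → (43,54,-7)
river: ρ → (-7,58,27)
river: ρ → (27,50,-15)
river: ρ → (-15,40,42)
river: ρ → (42,44,-13)
river: ρ → (-13,60,10)
river: ρ → (10,60,-13)
river: ρ → (-13,44,42)
river: ρ → (42,40,-15)
river: ρ → (-15,50,27)
closes: descent 2, river 22
min |a| on river = 2

2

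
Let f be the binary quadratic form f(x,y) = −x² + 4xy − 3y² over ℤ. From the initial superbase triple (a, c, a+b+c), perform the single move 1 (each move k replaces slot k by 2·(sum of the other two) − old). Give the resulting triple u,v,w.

start (-1,-3,0) = (f(1,0),f(0,1),f(1,1))
replace slot 1: 2·((-3)+0) − (-1) = -5 → (-5,-3,0)

-5,-3,0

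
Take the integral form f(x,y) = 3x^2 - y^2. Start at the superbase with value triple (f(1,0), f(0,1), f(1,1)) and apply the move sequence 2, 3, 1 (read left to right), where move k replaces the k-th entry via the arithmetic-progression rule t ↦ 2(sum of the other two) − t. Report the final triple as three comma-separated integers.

start (3,-1,2) = (f(1,0),f(0,1),f(1,1))
replace slot 2: 2·(3+2) − (-1) = 11 → (3,11,2)
replace slot 3: 2·(3+11) − 2 = 26 → (3,11,26)
replace slot 1: 2·(11+26) − 3 = 71 → (71,11,26)

71,11,26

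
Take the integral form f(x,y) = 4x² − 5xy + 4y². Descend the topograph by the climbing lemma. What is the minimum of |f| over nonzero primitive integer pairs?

translate: b→3 (≡-5 mod 8), so (4,-5,4)→(4,3,3)
flip: (4,3,3)→(3,-3,4)
translate: b→3 (≡-3 mod 6), so (3,-3,4)→(3,3,4)
reduced (well bottom): (3,3,4) with a≤c, −a<b≤a
well minimum = a = 3

3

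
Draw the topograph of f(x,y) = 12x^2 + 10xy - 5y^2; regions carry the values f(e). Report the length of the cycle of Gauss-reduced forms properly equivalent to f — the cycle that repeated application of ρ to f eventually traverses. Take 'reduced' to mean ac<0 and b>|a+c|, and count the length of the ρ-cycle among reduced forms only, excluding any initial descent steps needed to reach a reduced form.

D = 340, ⌊√D⌋ = 18
river: ρ → (-5,10,12)
river: ρ → (12,14,-3)
river: ρ → (-3,16,7)
river: ρ → (7,12,-7)
river: ρ → (-7,16,3)
river: ρ → (3,14,-12)
river: ρ → (-12,10,5)
river: ρ → (5,10,-12)
river: ρ → (-12,14,3)
river: ρ → (3,16,-7)
river: ρ → (-7,12,7)
river: ρ → (7,16,-3)
river: ρ → (-3,14,12)
river: ρ → (12,10,-5)
ρ-cycle length = 14 (tail of 0 descent steps not counted)

14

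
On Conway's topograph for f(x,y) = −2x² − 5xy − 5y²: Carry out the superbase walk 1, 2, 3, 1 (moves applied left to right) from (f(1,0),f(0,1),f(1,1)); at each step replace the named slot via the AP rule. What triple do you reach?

start (-2,-5,-12) = (f(1,0),f(0,1),f(1,1))
replace slot 1: 2·((-5)+(-12)) − (-2) = -32 → (-32,-5,-12)
replace slot 2: 2·((-32)+(-12)) − (-5) = -83 → (-32,-83,-12)
replace slot 3: 2·((-32)+(-83)) − (-12) = -218 → (-32,-83,-218)
replace slot 1: 2·((-83)+(-218)) − (-32) = -570 → (-570,-83,-218)

-570,-83,-218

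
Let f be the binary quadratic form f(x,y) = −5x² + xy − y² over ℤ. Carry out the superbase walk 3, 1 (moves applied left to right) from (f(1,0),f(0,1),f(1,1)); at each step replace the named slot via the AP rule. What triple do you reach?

start (-5,-1,-5) = (f(1,0),f(0,1),f(1,1))
replace slot 3: 2·((-5)+(-1)) − (-5) = -7 → (-5,-1,-7)
replace slot 1: 2·((-1)+(-7)) − (-5) = -11 → (-11,-1,-7)

-11,-1,-7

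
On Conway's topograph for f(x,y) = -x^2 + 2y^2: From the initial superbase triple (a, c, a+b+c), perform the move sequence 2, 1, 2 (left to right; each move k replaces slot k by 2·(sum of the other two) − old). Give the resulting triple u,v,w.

start (-1,2,1) = (f(1,0),f(0,1),f(1,1))
replace slot 2: 2·((-1)+1) − 2 = -2 → (-1,-2,1)
replace slot 1: 2·((-2)+1) − (-1) = -1 → (-1,-2,1)
replace slot 2: 2·((-1)+1) − (-2) = 2 → (-1,2,1)

-1,2,1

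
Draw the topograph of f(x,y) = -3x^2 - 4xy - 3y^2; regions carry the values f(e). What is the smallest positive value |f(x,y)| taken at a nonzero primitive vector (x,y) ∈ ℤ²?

translate: b→-2 (≡4 mod 6), so (3,4,3)→(3,-2,2)
flip: (3,-2,2)→(2,2,3)
reduced (well bottom): (2,2,3) with a≤c, −a<b≤a
well minimum |f| = |-2| = 2 (negative-definite)

2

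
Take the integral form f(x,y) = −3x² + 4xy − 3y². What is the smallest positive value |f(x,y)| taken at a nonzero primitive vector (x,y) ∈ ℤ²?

translate: b→2 (≡-4 mod 6), so (3,-4,3)→(3,2,2)
flip: (3,2,2)→(2,-2,3)
translate: b→2 (≡-2 mod 4), so (2,-2,3)→(2,2,3)
reduced (well bottom): (2,2,3) with a≤c, −a<b≤a
well minimum |f| = |-2| = 2 (negative-definite)

2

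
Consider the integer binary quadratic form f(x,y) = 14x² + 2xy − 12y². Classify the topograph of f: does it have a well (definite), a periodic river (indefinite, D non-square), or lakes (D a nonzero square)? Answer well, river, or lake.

D = b²−4ac = 2² − 4·14·(-12) = 676
D = 26² is a perfect square ⇒ form factors over ℤ ⇒ lakes

lake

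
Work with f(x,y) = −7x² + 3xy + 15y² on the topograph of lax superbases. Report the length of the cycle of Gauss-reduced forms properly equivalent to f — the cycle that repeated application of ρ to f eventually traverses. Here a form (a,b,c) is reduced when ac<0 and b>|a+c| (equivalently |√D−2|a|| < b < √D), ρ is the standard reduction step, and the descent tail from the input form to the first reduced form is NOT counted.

D = 429, ⌊√D⌋ = 20
descent: ρ → (15,-3,-7)
descent: ρ → (-7,17,5)  [lands on river]
river: ρ → (5,13,-13)
river: ρ → (-13,13,5)
river: ρ → (5,17,-7)
river: ρ → (-7,11,11)
river: ρ → (11,11,-7)
ρ-cycle length = 6 (tail of 2 descent steps not counted)

6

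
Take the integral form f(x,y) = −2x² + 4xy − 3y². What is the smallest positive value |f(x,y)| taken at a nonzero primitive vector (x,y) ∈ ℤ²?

translate: b→0 (≡-4 mod 4), so (2,-4,3)→(2,0,1)
flip: (2,0,1)→(1,0,2)
reduced (well bottom): (1,0,2) with a≤c, −a<b≤a
well minimum |f| = |-1| = 1 (negative-definite)

1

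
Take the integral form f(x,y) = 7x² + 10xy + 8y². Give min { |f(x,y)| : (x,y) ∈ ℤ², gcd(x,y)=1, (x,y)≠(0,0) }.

translate: b→-4 (≡10 mod 14), so (7,10,8)→(7,-4,5)
flip: (7,-4,5)→(5,4,7)
reduced (well bottom): (5,4,7) with a≤c, −a<b≤a
well minimum = a = 5

5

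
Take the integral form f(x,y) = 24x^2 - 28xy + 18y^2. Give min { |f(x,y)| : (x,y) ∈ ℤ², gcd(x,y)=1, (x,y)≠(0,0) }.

translate: b→20 (≡-28 mod 48), so (24,-28,18)→(24,20,14)
flip: (24,20,14)→(14,-20,24)
translate: b→8 (≡-20 mod 28), so (14,-20,24)→(14,8,18)
reduced (well bottom): (14,8,18) with a≤c, −a<b≤a
well minimum = a = 14

14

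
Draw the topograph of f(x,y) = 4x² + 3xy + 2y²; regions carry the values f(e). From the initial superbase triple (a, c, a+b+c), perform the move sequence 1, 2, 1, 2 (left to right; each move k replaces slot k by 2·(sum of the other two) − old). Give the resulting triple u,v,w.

start (4,2,9) = (f(1,0),f(0,1),f(1,1))
replace slot 1: 2·(2+9) − 4 = 18 → (18,2,9)
replace slot 2: 2·(18+9) − 2 = 52 → (18,52,9)
replace slot 1: 2·(52+9) − 18 = 104 → (104,52,9)
replace slot 2: 2·(104+9) − 52 = 174 → (104,174,9)

104,174,9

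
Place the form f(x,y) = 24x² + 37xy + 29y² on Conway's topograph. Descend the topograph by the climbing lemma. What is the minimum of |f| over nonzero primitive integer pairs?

translate: b→-11 (≡37 mod 48), so (24,37,29)→(24,-11,16)
flip: (24,-11,16)→(16,11,24)
reduced (well bottom): (16,11,24) with a≤c, −a<b≤a
well minimum = a = 16

16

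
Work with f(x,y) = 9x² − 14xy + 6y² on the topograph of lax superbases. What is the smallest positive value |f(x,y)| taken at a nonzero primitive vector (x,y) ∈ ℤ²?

translate: b→4 (≡-14 mod 18), so (9,-14,6)→(9,4,1)
flip: (9,4,1)→(1,-4,9)
translate: b→0 (≡-4 mod 2), so (1,-4,9)→(1,0,5)
reduced (well bottom): (1,0,5) with a≤c, −a<b≤a
well minimum = a = 1

1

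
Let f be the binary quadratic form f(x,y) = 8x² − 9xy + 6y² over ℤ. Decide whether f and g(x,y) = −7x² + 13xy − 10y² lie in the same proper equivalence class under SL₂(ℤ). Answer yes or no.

D₁ = -111, D₂ = -111
f: translate: b→7 (≡-9 mod 16), so (8,-9,6)→(8,7,5)
f: flip: (8,7,5)→(5,-7,8)
f: translate: b→3 (≡-7 mod 10), so (5,-7,8)→(5,3,6)
f: reduced (well bottom): (5,3,6) with a≤c, −a<b≤a
g is negative-definite; reduce −g:
−g: translate: b→1 (≡-13 mod 14), so (7,-13,10)→(7,1,4)
−g: flip: (7,1,4)→(4,-1,7)
−g: reduced (well bottom): (4,-1,7) with a≤c, −a<b≤a
flip sign back: reduced form of g is (-4,1,-7)
reduced forms (5, 3, 6) vs (-4, 1, -7) ⇒ inequivalent

no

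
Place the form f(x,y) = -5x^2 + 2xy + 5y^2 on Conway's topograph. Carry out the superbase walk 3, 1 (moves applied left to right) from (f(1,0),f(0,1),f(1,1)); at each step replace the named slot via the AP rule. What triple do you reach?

start (-5,5,2) = (f(1,0),f(0,1),f(1,1))
replace slot 3: 2·((-5)+5) − 2 = -2 → (-5,5,-2)
replace slot 1: 2·(5+(-2)) − (-5) = 11 → (11,5,-2)

11,5,-2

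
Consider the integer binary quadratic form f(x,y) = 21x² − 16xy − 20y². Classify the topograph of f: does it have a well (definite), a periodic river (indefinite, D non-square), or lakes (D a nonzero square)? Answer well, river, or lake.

D = b²−4ac = (-16)² − 4·21·(-20) = 1936
D = 44² is a perfect square ⇒ form factors over ℤ ⇒ lakes

lake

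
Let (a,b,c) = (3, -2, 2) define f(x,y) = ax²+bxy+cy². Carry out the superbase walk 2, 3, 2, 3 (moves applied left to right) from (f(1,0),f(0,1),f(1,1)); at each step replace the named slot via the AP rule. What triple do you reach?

start (3,2,3) = (f(1,0),f(0,1),f(1,1))
replace slot 2: 2·(3+3) − 2 = 10 → (3,10,3)
replace slot 3: 2·(3+10) − 3 = 23 → (3,10,23)
replace slot 2: 2·(3+23) − 10 = 42 → (3,42,23)
replace slot 3: 2·(3+42) − 23 = 67 → (3,42,67)

3,42,67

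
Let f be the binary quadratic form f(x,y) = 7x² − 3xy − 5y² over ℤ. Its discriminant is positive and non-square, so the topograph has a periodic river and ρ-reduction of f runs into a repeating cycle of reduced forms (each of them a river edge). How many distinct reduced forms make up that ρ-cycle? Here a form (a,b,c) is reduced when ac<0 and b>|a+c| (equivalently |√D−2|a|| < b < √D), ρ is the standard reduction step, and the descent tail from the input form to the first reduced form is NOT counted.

D = 149, ⌊√D⌋ = 12
descent: ρ → (-5,3,7)  [lands on river]
river: ρ → (7,11,-1)
river: ρ → (-1,11,7)
river: ρ → (7,3,-5)
river: ρ → (-5,7,5)
river: ρ → (5,3,-7)
river: ρ → (-7,11,1)
river: ρ → (1,11,-7)
river: ρ → (-7,3,5)
river: ρ → (5,7,-5)
ρ-cycle length = 10 (tail of 1 descent step not counted)

10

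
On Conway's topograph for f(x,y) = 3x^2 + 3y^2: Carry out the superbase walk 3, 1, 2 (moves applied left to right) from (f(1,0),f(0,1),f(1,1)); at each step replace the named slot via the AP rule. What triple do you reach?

start (3,3,6) = (f(1,0),f(0,1),f(1,1))
replace slot 3: 2·(3+3) − 6 = 6 → (3,3,6)
replace slot 1: 2·(3+6) − 3 = 15 → (15,3,6)
replace slot 2: 2·(15+6) − 3 = 39 → (15,39,6)

15,39,6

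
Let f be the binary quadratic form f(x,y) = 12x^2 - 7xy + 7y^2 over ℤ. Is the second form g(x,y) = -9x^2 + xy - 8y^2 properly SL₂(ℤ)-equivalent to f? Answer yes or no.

D₁ = -287, D₂ = -287
f: flip: (12,-7,7)→(7,7,12)
f: reduced (well bottom): (7,7,12) with a≤c, −a<b≤a
g is negative-definite; reduce −g:
−g: flip: (9,-1,8)→(8,1,9)
−g: reduced (well bottom): (8,1,9) with a≤c, −a<b≤a
flip sign back: reduced form of g is (-8,-1,-9)
reduced forms (7, 7, 12) vs (-8, -1, -9) ⇒ inequivalent

no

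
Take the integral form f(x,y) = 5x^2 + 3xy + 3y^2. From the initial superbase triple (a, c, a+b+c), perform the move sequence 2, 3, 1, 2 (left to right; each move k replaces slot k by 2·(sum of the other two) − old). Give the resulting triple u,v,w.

start (5,3,11) = (f(1,0),f(0,1),f(1,1))
replace slot 2: 2·(5+11) − 3 = 29 → (5,29,11)
replace slot 3: 2·(5+29) − 11 = 57 → (5,29,57)
replace slot 1: 2·(29+57) − 5 = 167 → (167,29,57)
replace slot 2: 2·(167+57) − 29 = 419 → (167,419,57)

167,419,57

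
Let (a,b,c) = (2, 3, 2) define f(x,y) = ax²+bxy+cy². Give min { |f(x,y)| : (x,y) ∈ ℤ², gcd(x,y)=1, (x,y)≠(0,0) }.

translate: b→-1 (≡3 mod 4), so (2,3,2)→(2,-1,1)
flip: (2,-1,1)→(1,1,2)
reduced (well bottom): (1,1,2) with a≤c, −a<b≤a
well minimum = a = 1

1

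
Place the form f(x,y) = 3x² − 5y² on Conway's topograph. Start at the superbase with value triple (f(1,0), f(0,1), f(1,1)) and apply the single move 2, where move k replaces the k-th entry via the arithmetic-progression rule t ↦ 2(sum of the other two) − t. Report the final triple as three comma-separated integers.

start (3,-5,-2) = (f(1,0),f(0,1),f(1,1))
replace slot 2: 2·(3+(-2)) − (-5) = 7 → (3,7,-2)

3,7,-2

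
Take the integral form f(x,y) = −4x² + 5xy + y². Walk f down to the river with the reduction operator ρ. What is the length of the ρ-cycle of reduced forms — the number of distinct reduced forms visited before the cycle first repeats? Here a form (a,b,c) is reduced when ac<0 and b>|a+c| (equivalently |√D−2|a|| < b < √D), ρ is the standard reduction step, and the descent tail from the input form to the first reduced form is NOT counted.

D = 41, ⌊√D⌋ = 6
river: ρ → (1,5,-4)
river: ρ → (-4,3,2)
river: ρ → (2,5,-2)
river: ρ → (-2,3,4)
river: ρ → (4,5,-1)
river: ρ → (-1,5,4)
river: ρ → (4,3,-2)
river: ρ → (-2,5,2)
river: ρ → (2,3,-4)
river: ρ → (-4,5,1)
ρ-cycle length = 10 (tail of 0 descent steps not counted)

10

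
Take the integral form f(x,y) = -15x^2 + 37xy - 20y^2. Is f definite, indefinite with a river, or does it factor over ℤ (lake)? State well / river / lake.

D = b²−4ac = 37² − 4·(-15)·(-20) = 169
D = 13² is a perfect square ⇒ form factors over ℤ ⇒ lakes

lake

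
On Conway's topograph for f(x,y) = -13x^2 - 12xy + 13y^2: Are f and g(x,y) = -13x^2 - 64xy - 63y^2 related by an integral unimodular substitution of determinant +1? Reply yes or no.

D₁ = 820, D₂ = 820
river cycle of f (length 12): (13, 12, -13), (-13, 14, 12), (12, 10, -15), (-15, 20, 7), (7, 22, -12), (-12, 26, 3), (3, 28, -3), (-3, 26, 12), (12, 22, -7), (-7, 20, 15), … (2 more)
river cycle of g (length 12): (-12, 14, 13), (13, 12, -13), (-13, 14, 12), (12, 10, -15), (-15, 20, 7), (7, 22, -12), (-12, 26, 3), (3, 28, -3), (-3, 26, 12), (12, 22, -7), … (2 more)
cycles coincide ⇒ equivalent

yes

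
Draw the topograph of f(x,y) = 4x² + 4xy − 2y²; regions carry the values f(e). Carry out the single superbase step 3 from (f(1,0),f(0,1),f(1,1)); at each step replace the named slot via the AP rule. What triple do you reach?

start (4,-2,6) = (f(1,0),f(0,1),f(1,1))
replace slot 3: 2·(4+(-2)) − 6 = -2 → (4,-2,-2)

4,-2,-2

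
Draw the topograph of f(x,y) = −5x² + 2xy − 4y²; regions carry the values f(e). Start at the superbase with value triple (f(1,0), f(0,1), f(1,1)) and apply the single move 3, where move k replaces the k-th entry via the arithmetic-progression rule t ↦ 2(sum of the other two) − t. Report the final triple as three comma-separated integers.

start (-5,-4,-7) = (f(1,0),f(0,1),f(1,1))
replace slot 3: 2·((-5)+(-4)) − (-7) = -11 → (-5,-4,-11)

-5,-4,-11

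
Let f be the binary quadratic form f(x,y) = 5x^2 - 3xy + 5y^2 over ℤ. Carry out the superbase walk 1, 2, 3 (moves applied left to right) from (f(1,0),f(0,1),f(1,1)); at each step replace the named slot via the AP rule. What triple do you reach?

start (5,5,7) = (f(1,0),f(0,1),f(1,1))
replace slot 1: 2·(5+7) − 5 = 19 → (19,5,7)
replace slot 2: 2·(19+7) − 5 = 47 → (19,47,7)
replace slot 3: 2·(19+47) − 7 = 125 → (19,47,125)

19,47,125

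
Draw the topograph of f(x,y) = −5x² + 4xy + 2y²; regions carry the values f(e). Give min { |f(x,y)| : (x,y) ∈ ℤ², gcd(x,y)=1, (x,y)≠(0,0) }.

river: ρ → (2,4,-5)
river: ρ → (-5,6,1)
river: ρ → (1,6,-5)
river: ρ → (-5,4,2)
closes: descent 0, river 4
min |a| on river = 1

1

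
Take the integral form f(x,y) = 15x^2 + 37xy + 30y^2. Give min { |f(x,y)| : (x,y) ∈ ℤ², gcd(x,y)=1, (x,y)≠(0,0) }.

translate: b→7 (≡37 mod 30), so (15,37,30)→(15,7,8)
flip: (15,7,8)→(8,-7,15)
reduced (well bottom): (8,-7,15) with a≤c, −a<b≤a
well minimum = a = 8

8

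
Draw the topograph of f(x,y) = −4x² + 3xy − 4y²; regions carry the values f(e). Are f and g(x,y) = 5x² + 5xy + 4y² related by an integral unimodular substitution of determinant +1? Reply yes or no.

D₁ = -55, D₂ = -55
f is negative-definite; reduce −f:
−f: flip: (4,-3,4)→(4,3,4)
−f: reduced (well bottom): (4,3,4) with a≤c, −a<b≤a
flip sign back: reduced form of f is (-4,-3,-4)
g: flip: (5,5,4)→(4,-5,5)
g: translate: b→3 (≡-5 mod 8), so (4,-5,5)→(4,3,4)
g: reduced (well bottom): (4,3,4) with a≤c, −a<b≤a
reduced forms (-4, -3, -4) vs (4, 3, 4) ⇒ inequivalent

no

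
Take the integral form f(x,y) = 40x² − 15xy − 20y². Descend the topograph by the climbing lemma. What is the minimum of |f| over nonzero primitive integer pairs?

descent: ρ → (-20,55,5)  [lands on river]
river: ρ → (5,55,-20)
river: ρ → (-20,25,35)
river: ρ → (35,45,-10)
river: ρ → (-10,55,10)
river: ρ → (10,45,-35)
river: ρ → (-35,25,20)
river: ρ → (20,55,-5)
river: ρ → (-5,55,20)
river: ρ → (20,25,-35)
river: ρ → (-35,45,10)
river: ρ → (10,55,-10)
river: ρ → (-10,45,35)
river: ρ → (35,25,-20)
closes: descent 1, river 14
min |a| on river = 5

5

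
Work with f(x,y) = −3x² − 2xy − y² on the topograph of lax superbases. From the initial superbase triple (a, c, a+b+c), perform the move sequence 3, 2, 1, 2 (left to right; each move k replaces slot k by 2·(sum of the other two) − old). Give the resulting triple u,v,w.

start (-3,-1,-6) = (f(1,0),f(0,1),f(1,1))
replace slot 3: 2·((-3)+(-1)) − (-6) = -2 → (-3,-1,-2)
replace slot 2: 2·((-3)+(-2)) − (-1) = -9 → (-3,-9,-2)
replace slot 1: 2·((-9)+(-2)) − (-3) = -19 → (-19,-9,-2)
replace slot 2: 2·((-19)+(-2)) − (-9) = -33 → (-19,-33,-2)

-19,-33,-2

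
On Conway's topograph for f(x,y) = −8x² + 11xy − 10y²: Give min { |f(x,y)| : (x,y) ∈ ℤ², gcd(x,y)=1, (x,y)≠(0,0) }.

translate: b→5 (≡-11 mod 16), so (8,-11,10)→(8,5,7)
flip: (8,5,7)→(7,-5,8)
reduced (well bottom): (7,-5,8) with a≤c, −a<b≤a
well minimum |f| = |-7| = 7 (negative-definite)

7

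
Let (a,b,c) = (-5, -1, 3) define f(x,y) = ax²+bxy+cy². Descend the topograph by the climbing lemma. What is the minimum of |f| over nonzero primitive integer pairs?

descent: ρ → (3,7,-1)  [lands on river]
river: ρ → (-1,7,3)
river: ρ → (3,5,-3)
river: ρ → (-3,7,1)
river: ρ → (1,7,-3)
river: ρ → (-3,5,3)
closes: descent 1, river 6
min |a| on river = 1

1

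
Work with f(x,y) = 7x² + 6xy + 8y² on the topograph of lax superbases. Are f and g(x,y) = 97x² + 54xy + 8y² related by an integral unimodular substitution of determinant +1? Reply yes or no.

D₁ = -188, D₂ = -188
f: reduced (well bottom): (7,6,8) with a≤c, −a<b≤a
g: flip: (97,54,8)→(8,-54,97)
g: translate: b→-6 (≡-54 mod 16), so (8,-54,97)→(8,-6,7)
g: flip: (8,-6,7)→(7,6,8)
g: reduced (well bottom): (7,6,8) with a≤c, −a<b≤a
reduced forms (7, 6, 8) vs (7, 6, 8) ⇒ equivalent

yes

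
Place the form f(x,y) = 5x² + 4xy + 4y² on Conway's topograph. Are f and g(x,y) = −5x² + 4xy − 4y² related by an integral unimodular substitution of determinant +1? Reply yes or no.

D₁ = -64, D₂ = -64
f: flip: (5,4,4)→(4,-4,5)
f: translate: b→4 (≡-4 mod 8), so (4,-4,5)→(4,4,5)
f: reduced (well bottom): (4,4,5) with a≤c, −a<b≤a
g is negative-definite; reduce −g:
−g: flip: (5,-4,4)→(4,4,5)
−g: reduced (well bottom): (4,4,5) with a≤c, −a<b≤a
flip sign back: reduced form of g is (-4,-4,-5)
reduced forms (4, 4, 5) vs (-4, -4, -5) ⇒ inequivalent

no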